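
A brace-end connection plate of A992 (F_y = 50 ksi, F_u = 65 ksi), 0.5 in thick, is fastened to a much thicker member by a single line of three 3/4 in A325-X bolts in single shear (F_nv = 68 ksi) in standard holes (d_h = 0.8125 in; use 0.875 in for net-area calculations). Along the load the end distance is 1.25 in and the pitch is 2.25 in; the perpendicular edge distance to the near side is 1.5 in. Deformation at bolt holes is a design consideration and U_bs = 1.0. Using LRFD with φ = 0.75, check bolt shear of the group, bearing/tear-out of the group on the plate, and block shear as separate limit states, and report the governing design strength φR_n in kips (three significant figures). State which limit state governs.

Bolt shear: A_b = π·0.75²/4 = 0.4418 in²; R_n = 68 × 0.4418 × 3 × 1 = 90.12 kips → 0.75 × 90.12 = 67.6 kips.
Bearing: edge l_c = 0.8438, r_n = 32.91 kips; interior l_c = 1.438, r_n = 56.06 kips; R_n = 32.91 + 2·56.06 = 145 kips → 109 kips.
Block shear: A_gv = 2.875, A_nv = 1.781, A_nt = 0.5312 in²; R_n = min(0.6F_uA_nv, 0.6F_yA_gv) + U_bs·F_u·A_nt = 104 kips → 78 kips.
Bolt shear governs: 67.6 kips.

67.6 kips (bolt shear governs)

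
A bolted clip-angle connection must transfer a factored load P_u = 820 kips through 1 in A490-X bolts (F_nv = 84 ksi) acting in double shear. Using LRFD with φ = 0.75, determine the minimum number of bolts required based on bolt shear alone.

9 bolts

A_b = π·1²/4 = 0.7854 in².
Per-bolt design strength φR_n = 0.75 × 84 × 0.7854 × 2 = 98.96 kips.
n ≥ 820 / 98.96 = 8.286 → use 9 bolts.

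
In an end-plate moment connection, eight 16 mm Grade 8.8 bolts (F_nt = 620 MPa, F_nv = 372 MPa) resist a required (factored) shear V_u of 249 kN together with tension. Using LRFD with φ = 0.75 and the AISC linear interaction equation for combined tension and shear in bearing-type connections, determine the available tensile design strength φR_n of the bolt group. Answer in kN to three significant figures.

A_b = π·16²/4 = 201.1 mm²; f_rv = 249 × 1000 / (8 × 201.1) = 154.8 MPa.
F'_nt = 1.3 F_nt − (F_nt / φF_nv) f_rv = 1.3·620 − (620/(0.75·372))·154.8 = 462 MPa, capped at F_nt → F'_nt = 462 MPa.
R_n = F'_nt · A_b · n = 462 × 201.1 × 8 / 1000 = 743.1 kN.
Design strength φR_n = 0.75 × 743.1 = 557 kN.

557 kN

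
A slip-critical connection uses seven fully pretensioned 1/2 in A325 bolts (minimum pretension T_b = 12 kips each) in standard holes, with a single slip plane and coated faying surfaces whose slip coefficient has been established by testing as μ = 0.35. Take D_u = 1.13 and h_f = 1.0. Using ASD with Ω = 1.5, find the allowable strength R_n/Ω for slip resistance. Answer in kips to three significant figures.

22.1 kips

R_n = μ · D_u · h_f · T_b · n_s · n_b = 0.35 × 1.13 × 1.0 × 12 × 1 × 7 = 33.22 kips.
Allowable strength R_n/Ω = 33.22 / 1.5 = 22.1 kips.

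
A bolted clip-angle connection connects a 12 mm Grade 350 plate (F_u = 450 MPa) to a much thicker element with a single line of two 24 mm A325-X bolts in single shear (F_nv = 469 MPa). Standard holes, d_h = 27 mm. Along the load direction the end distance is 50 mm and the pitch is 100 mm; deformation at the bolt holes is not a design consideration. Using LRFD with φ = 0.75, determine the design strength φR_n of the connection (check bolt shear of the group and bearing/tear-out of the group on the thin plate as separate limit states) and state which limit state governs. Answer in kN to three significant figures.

Bolt shear: A_b = π·24²/4 = 452.4 mm²; R_n = 469 × 452.4 × 2 × 1 / 1000 = 424.3 kN → 0.75 × 424.3 = 318 kN.
Bearing (1.5 l_c t F_u ≤ 3.0 d t F_u): upper limit = 3.0·24·12·450 / 1000 = 388.8 kN.
  Edge l_c = 50 − 27/2 = 36.5 → r_n = 295.7 kN; interior l_c = 100 − 27 = 73 → r_n = 388.8 kN.
  R_n,bearing = 1·295.7 + 1·388.8 = 684.5 kN → 0.75 × 684.5 = 513 kN.
Bolt shear governs: 318 kN.

318 kN (bolt shear governs)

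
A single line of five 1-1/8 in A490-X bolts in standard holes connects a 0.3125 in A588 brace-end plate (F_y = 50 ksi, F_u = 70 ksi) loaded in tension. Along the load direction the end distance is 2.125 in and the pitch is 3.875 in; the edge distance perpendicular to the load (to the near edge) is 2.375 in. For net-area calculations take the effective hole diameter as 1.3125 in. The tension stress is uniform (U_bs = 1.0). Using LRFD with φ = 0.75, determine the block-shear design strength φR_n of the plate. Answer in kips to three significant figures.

144 kips

Shear plane L_v = 2.125 + 4·3.875 = 17.62 in; A_gv = 17.62 × 0.3125 = 5.508 in².
A_nv = (17.62 − 4.5·1.3125) × 0.3125 = 3.662 in².
A_nt = (2.375 − 0.5·1.3125) × 0.3125 = 0.5371 in².
0.6 F_u A_nv = 153.8 kips; 0.6 F_y A_gv = 165.2 kips → shear rupture governs the shear term.
R_n = 153.8 + 1.0 × 70 × 0.5371 = 191.4 kips.
Design strength φR_n = 0.75 × 191.4 = 144 kips.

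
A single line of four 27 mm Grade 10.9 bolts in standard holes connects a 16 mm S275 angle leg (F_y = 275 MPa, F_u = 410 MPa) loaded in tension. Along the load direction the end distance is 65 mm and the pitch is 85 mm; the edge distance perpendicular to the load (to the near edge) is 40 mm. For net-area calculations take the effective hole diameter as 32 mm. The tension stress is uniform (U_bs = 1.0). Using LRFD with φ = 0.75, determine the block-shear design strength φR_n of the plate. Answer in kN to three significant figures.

732 kN

Shear plane L_v = 65 + 3·85 = 320 mm; A_gv = 320 × 16 = 5120 mm².
A_nv = (320 − 3.5·32) × 16 = 3328 mm².
A_nt = (40 − 0.5·32) × 16 = 384 mm².
0.6 F_u A_nv = 818.7 kN; 0.6 F_y A_gv = 844.8 kN → shear rupture governs the shear term.
R_n = 818.7 + 1.0 × 410 × 384 / 1000 = 976.1 kN.
Design strength φR_n = 0.75 × 976.1 = 732 kN.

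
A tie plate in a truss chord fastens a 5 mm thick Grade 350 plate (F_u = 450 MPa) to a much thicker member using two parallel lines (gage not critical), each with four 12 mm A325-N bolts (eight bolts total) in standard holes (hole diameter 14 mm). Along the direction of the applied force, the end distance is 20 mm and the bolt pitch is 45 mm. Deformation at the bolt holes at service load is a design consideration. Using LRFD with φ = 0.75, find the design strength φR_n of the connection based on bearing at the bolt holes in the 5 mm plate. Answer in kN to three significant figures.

Per bolt r_n = 1.2 l_c t F_u ≤ 2.4 d t F_u; upper limit = 2.4 × 12 × 5 × 450 / 1000 = 64.8 kN.
Edge bolt: l_c = 20 − 14/2 = 13 mm → 1.2 × 13 × 5 × 450 / 1000 = 35.1 → r_n = 35.1 kN.
Interior bolts: l_c = 45 − 14 = 31 mm → 1.2 × 31 × 5 × 450 / 1000 = 83.7 → r_n = 64.8 kN.
R_n = 2 × 35.1 + 6 × 64.8 = 459 kN.
Design strength φR_n = 0.75 × 459 = 344 kN.

344 kN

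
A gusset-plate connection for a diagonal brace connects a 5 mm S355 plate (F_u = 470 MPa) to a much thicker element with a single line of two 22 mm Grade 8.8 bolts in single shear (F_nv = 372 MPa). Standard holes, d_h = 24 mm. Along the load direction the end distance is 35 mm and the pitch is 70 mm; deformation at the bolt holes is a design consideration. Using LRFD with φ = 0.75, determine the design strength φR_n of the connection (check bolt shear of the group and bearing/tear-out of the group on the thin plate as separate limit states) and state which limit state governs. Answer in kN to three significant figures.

142 kN (bearing governs)

Bolt shear: A_b = π·22²/4 = 380.1 mm²; R_n = 372 × 380.1 × 2 × 1 / 1000 = 282.8 kN → 0.75 × 282.8 = 212 kN.
Bearing (1.2 l_c t F_u ≤ 2.4 d t F_u): upper limit = 2.4·22·5·470 / 1000 = 124.1 kN.
  Edge l_c = 35 − 24/2 = 23 → r_n = 64.86 kN; interior l_c = 70 − 24 = 46 → r_n = 124.1 kN.
  R_n,bearing = 1·64.86 + 1·124.1 = 188.9 kN → 0.75 × 188.9 = 142 kN.
Bearing governs: 142 kN.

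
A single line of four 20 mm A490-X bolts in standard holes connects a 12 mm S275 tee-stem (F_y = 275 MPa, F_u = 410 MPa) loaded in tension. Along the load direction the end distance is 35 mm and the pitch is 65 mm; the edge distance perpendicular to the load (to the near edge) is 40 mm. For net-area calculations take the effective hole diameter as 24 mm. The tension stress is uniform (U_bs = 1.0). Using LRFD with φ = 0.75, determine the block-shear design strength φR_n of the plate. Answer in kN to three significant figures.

Shear plane L_v = 35 + 3·65 = 230 mm; A_gv = 230 × 12 = 2760 mm².
A_nv = (230 − 3.5·24) × 12 = 1752 mm².
A_nt = (40 − 0.5·24) × 12 = 336 mm².
0.6 F_u A_nv = 431 kN; 0.6 F_y A_gv = 455.4 kN → shear rupture governs the shear term.
R_n = 431 + 1.0 × 410 × 336 / 1000 = 568.8 kN.
Design strength φR_n = 0.75 × 568.8 = 427 kN.

427 kN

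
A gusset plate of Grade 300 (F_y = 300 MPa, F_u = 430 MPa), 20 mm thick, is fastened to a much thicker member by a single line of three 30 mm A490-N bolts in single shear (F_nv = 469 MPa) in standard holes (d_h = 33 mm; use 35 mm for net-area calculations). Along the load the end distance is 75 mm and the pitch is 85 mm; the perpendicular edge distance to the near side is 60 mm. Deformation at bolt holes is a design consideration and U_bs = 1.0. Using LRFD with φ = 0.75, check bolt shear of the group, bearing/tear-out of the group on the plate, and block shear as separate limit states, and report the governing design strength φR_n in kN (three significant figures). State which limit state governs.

Bolt shear: A_b = π·30²/4 = 706.9 mm²; R_n = 469 × 706.9 × 3 × 1 / 1000 = 994.5 kN → 0.75 × 994.5 = 746 kN.
Bearing: edge l_c = 58.5, r_n = 603.7 kN; interior l_c = 52, r_n = 536.6 kN; R_n = 603.7 + 2·536.6 = 1677 kN → 1260 kN.
Block shear: A_gv = 4900, A_nv = 3150, A_nt = 850 mm²; R_n = min(0.6F_uA_nv, 0.6F_yA_gv) + U_bs·F_u·A_nt = 1178 kN → 884 kN.
Bolt shear governs: 746 kN.

746 kN (bolt shear governs)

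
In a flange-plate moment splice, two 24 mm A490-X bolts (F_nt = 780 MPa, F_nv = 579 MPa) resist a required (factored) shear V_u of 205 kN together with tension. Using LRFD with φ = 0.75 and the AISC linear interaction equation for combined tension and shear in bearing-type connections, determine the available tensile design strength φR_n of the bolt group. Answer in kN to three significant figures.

412 kN

A_b = π·24²/4 = 452.4 mm²; f_rv = 205 × 1000 / (2 × 452.4) = 226.6 MPa.
F'_nt = 1.3 F_nt − (F_nt / φF_nv) f_rv = 1.3·780 − (780/(0.75·579))·226.6 = 607 MPa, capped at F_nt → F'_nt = 607 MPa.
R_n = F'_nt · A_b · n = 607 × 452.4 × 2 / 1000 = 549.2 kN.
Design strength φR_n = 0.75 × 549.2 = 412 kN.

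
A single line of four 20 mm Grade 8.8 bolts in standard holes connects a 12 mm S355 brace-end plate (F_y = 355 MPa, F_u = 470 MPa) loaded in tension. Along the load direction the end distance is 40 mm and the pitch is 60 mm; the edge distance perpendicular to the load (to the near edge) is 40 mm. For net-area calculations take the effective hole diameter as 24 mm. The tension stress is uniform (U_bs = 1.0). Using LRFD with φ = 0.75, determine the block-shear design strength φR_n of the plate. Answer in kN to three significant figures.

464 kN

Shear plane L_v = 40 + 3·60 = 220 mm; A_gv = 220 × 12 = 2640 mm².
A_nv = (220 − 3.5·24) × 12 = 1632 mm².
A_nt = (40 − 0.5·24) × 12 = 336 mm².
0.6 F_u A_nv = 460.2 kN; 0.6 F_y A_gv = 562.3 kN → shear rupture governs the shear term.
R_n = 460.2 + 1.0 × 470 × 336 / 1000 = 618.1 kN.
Design strength φR_n = 0.75 × 618.1 = 464 kN.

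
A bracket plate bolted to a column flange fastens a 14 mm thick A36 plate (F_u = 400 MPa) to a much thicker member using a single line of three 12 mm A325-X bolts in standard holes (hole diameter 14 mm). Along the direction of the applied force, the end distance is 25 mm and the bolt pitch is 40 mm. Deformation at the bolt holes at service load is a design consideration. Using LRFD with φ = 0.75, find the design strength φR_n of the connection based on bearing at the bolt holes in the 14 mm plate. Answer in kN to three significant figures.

Per bolt r_n = 1.2 l_c t F_u ≤ 2.4 d t F_u; upper limit = 2.4 × 12 × 14 × 400 / 1000 = 161.3 kN.
Edge bolt: l_c = 25 − 14/2 = 18 mm → 1.2 × 18 × 14 × 400 / 1000 = 121 → r_n = 121 kN.
Interior bolts: l_c = 40 − 14 = 26 mm → 1.2 × 26 × 14 × 400 / 1000 = 174.7 → r_n = 161.3 kN.
R_n = 1 × 121 + 2 × 161.3 = 443.5 kN.
Design strength φR_n = 0.75 × 443.5 = 333 kN.

333 kN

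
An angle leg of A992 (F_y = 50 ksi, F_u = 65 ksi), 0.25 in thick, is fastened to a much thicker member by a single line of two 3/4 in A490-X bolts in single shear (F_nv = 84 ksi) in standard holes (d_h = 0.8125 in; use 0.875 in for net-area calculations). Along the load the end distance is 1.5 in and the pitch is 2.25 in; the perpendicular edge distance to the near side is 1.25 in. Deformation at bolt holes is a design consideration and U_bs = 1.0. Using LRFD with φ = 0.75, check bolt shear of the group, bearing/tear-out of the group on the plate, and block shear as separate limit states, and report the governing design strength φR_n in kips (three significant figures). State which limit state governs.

Bolt shear: A_b = π·0.75²/4 = 0.4418 in²; R_n = 84 × 0.4418 × 2 × 1 = 74.22 kips → 0.75 × 74.22 = 55.7 kips.
Bearing: edge l_c = 1.094, r_n = 21.33 kips; interior l_c = 1.438, r_n = 28.03 kips; R_n = 21.33 + 1·28.03 = 49.36 kips → 37 kips.
Block shear: A_gv = 0.9375, A_nv = 0.6094, A_nt = 0.2031 in²; R_n = min(0.6F_uA_nv, 0.6F_yA_gv) + U_bs·F_u·A_nt = 36.97 kips → 27.7 kips.
Block shear governs: 27.7 kips.

27.7 kips (block shear governs)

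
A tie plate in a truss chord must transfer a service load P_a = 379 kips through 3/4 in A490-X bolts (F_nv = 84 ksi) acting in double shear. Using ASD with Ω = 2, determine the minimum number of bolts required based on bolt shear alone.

A_b = π·0.75²/4 = 0.4418 in².
Per-bolt allowable strength R_n/Ω = 84 × 0.4418 × 2 / 2 = 37.11 kips.
n ≥ 379 / 37.11 = 10.21 → use 11 bolts.

11 bolts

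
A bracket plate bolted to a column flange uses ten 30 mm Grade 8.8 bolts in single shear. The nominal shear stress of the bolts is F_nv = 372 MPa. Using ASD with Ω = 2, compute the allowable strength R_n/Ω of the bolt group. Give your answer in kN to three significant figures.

A_b = π × 30² / 4 = 706.9 mm².
R_n = F_nv · A_b · n · n_s = 372 × 706.9 × 10 × 1 / 1000 = 2630 kN.
Allowable strength R_n/Ω = 2630 / 2 = 1310 kN.

1310 kN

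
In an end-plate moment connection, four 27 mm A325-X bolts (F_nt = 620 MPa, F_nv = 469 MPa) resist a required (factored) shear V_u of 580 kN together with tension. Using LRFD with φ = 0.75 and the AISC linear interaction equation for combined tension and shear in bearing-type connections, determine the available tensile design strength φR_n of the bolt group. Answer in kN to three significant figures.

A_b = π·27²/4 = 572.6 mm²; f_rv = 580 × 1000 / (4 × 572.6) = 253.3 MPa.
F'_nt = 1.3 F_nt − (F_nt / φF_nv) f_rv = 1.3·620 − (620/(0.75·469))·253.3 = 359.6 MPa, capped at F_nt → F'_nt = 359.6 MPa.
R_n = F'_nt · A_b · n = 359.6 × 572.6 × 4 / 1000 = 823.6 kN.
Design strength φR_n = 0.75 × 823.6 = 618 kN.

618 kN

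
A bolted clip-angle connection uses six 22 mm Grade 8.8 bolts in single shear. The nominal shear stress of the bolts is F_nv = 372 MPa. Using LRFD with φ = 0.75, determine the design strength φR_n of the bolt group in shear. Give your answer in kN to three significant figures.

A_b = π × 22² / 4 = 380.1 mm².
R_n = F_nv · A_b · n · n_s = 372 × 380.1 × 6 × 1 / 1000 = 848.5 kN.
Design strength φR_n = 0.75 × 848.5 = 636 kN.

636 kN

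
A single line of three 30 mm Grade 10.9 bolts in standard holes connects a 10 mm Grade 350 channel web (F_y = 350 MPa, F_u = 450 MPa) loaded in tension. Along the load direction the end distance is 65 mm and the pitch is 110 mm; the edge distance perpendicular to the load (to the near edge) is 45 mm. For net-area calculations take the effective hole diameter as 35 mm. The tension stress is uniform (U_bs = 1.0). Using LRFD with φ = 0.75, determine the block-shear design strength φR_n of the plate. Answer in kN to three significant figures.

493 kN

Shear plane L_v = 65 + 2·110 = 285 mm; A_gv = 285 × 10 = 2850 mm².
A_nv = (285 − 2.5·35) × 10 = 1975 mm².
A_nt = (45 − 0.5·35) × 10 = 275 mm².
0.6 F_u A_nv = 533.2 kN; 0.6 F_y A_gv = 598.5 kN → shear rupture governs the shear term.
R_n = 533.2 + 1.0 × 450 × 275 / 1000 = 657 kN.
Design strength φR_n = 0.75 × 657 = 493 kN.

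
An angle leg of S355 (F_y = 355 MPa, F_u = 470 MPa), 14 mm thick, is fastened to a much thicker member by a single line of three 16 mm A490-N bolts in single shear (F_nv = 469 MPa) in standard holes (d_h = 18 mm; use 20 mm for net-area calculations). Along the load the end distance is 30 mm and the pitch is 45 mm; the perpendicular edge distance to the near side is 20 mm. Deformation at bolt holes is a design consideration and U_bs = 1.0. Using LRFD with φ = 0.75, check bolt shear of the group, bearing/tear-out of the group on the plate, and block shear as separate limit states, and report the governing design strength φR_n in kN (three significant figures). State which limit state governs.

Bolt shear: A_b = π·16²/4 = 201.1 mm²; R_n = 469 × 201.1 × 3 × 1 / 1000 = 282.9 kN → 0.75 × 282.9 = 212 kN.
Bearing: edge l_c = 21, r_n = 165.8 kN; interior l_c = 27, r_n = 213.2 kN; R_n = 165.8 + 2·213.2 = 592.2 kN → 444 kN.
Block shear: A_gv = 1680, A_nv = 980, A_nt = 140 mm²; R_n = min(0.6F_uA_nv, 0.6F_yA_gv) + U_bs·F_u·A_nt = 342.2 kN → 257 kN.
Bolt shear governs: 212 kN.

212 kN (bolt shear governs)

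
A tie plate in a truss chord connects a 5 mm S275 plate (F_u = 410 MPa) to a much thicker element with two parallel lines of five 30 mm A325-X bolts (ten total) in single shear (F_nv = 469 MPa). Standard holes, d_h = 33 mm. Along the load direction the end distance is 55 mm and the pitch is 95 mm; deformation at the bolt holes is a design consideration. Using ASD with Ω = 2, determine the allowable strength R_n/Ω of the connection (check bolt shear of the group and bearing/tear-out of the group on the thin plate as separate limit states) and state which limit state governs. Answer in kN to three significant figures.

685 kN (bearing governs)

Bolt shear: A_b = π·30²/4 = 706.9 mm²; R_n = 469 × 706.9 × 10 × 1 / 1000 = 3315 kN → 3315 / 2 = 1660 kN.
Bearing (1.2 l_c t F_u ≤ 2.4 d t F_u): upper limit = 2.4·30·5·410 / 1000 = 147.6 kN.
  Edge l_c = 55 − 33/2 = 38.5 → r_n = 94.71 kN; interior l_c = 95 − 33 = 62 → r_n = 147.6 kN.
  R_n,bearing = 2·94.71 + 8·147.6 = 1370 kN → 1370 / 2 = 685 kN.
Bearing governs: 685 kN.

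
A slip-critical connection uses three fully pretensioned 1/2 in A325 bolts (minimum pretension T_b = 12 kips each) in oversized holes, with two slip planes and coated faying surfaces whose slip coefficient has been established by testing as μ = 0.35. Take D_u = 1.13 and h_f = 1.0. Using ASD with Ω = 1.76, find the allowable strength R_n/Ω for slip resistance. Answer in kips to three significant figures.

16.2 kips

R_n = μ · D_u · h_f · T_b · n_s · n_b = 0.35 × 1.13 × 1.0 × 12 × 2 × 3 = 28.48 kips.
Allowable strength R_n/Ω = 28.48 / 1.76 = 16.2 kips.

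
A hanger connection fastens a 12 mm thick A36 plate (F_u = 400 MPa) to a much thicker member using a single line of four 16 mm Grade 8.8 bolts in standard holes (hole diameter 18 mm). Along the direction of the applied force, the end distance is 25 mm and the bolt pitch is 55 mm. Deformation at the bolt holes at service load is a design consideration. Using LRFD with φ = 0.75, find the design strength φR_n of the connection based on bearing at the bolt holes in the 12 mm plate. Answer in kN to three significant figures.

484 kN

Per bolt r_n = 1.2 l_c t F_u ≤ 2.4 d t F_u; upper limit = 2.4 × 16 × 12 × 400 / 1000 = 184.3 kN.
Edge bolt: l_c = 25 − 18/2 = 16 mm → 1.2 × 16 × 12 × 400 / 1000 = 92.16 → r_n = 92.16 kN.
Interior bolts: l_c = 55 − 18 = 37 mm → 1.2 × 37 × 12 × 400 / 1000 = 213.1 → r_n = 184.3 kN.
R_n = 1 × 92.16 + 3 × 184.3 = 645.1 kN.
Design strength φR_n = 0.75 × 645.1 = 484 kN.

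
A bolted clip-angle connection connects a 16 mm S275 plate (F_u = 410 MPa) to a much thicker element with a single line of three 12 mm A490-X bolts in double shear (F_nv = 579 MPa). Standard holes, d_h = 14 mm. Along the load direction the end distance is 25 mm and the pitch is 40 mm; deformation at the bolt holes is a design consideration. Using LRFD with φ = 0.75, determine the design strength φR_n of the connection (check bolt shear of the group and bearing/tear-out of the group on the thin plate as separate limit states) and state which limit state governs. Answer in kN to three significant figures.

Bolt shear: A_b = π·12²/4 = 113.1 mm²; R_n = 579 × 113.1 × 3 × 2 / 1000 = 392.9 kN → 0.75 × 392.9 = 295 kN.
Bearing (1.2 l_c t F_u ≤ 2.4 d t F_u): upper limit = 2.4·12·16·410 / 1000 = 188.9 kN.
  Edge l_c = 25 − 14/2 = 18 → r_n = 141.7 kN; interior l_c = 40 − 14 = 26 → r_n = 188.9 kN.
  R_n,bearing = 1·141.7 + 2·188.9 = 519.6 kN → 0.75 × 519.6 = 390 kN.
Bolt shear governs: 295 kN.

295 kN (bolt shear governs)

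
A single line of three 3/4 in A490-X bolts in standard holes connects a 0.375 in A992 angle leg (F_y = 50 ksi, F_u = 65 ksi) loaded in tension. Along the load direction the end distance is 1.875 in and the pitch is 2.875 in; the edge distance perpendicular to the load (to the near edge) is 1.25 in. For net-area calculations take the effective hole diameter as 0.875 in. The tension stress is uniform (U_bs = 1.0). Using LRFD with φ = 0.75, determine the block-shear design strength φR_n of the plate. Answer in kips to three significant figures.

74.5 kips

Shear plane L_v = 1.875 + 2·2.875 = 7.625 in; A_gv = 7.625 × 0.375 = 2.859 in².
A_nv = (7.625 − 2.5·0.875) × 0.375 = 2.039 in².
A_nt = (1.25 − 0.5·0.875) × 0.375 = 0.3047 in².
0.6 F_u A_nv = 79.52 kips; 0.6 F_y A_gv = 85.78 kips → shear rupture governs the shear term.
R_n = 79.52 + 1.0 × 65 × 0.3047 = 99.33 kips.
Design strength φR_n = 0.75 × 99.33 = 74.5 kips.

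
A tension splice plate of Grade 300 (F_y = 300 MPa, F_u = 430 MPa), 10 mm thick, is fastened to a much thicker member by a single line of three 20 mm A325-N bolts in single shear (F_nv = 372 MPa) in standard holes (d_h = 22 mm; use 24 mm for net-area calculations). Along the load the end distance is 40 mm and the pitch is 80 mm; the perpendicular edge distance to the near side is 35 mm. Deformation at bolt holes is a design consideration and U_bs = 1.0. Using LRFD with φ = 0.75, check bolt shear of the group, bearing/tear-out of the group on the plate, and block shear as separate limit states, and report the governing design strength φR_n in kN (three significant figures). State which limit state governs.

263 kN (bolt shear governs)

Bolt shear: A_b = π·20²/4 = 314.2 mm²; R_n = 372 × 314.2 × 3 × 1 / 1000 = 350.6 kN → 0.75 × 350.6 = 263 kN.
Bearing: edge l_c = 29, r_n = 149.6 kN; interior l_c = 58, r_n = 206.4 kN; R_n = 149.6 + 2·206.4 = 562.4 kN → 422 kN.
Block shear: A_gv = 2000, A_nv = 1400, A_nt = 230 mm²; R_n = min(0.6F_uA_nv, 0.6F_yA_gv) + U_bs·F_u·A_nt = 458.9 kN → 344 kN.
Bolt shear governs: 263 kN.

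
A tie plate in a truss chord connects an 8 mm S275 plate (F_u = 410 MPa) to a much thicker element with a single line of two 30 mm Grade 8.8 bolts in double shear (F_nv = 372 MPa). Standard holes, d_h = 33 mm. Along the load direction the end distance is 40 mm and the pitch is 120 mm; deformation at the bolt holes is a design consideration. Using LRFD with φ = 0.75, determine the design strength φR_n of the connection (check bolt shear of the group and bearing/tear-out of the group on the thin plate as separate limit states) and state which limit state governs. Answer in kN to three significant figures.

Bolt shear: A_b = π·30²/4 = 706.9 mm²; R_n = 372 × 706.9 × 2 × 2 / 1000 = 1052 kN → 0.75 × 1052 = 789 kN.
Bearing (1.2 l_c t F_u ≤ 2.4 d t F_u): upper limit = 2.4·30·8·410 / 1000 = 236.2 kN.
  Edge l_c = 40 − 33/2 = 23.5 → r_n = 92.5 kN; interior l_c = 120 − 33 = 87 → r_n = 236.2 kN.
  R_n,bearing = 1·92.5 + 1·236.2 = 328.7 kN → 0.75 × 328.7 = 246 kN.
Bearing governs: 246 kN.

246 kN (bearing governs)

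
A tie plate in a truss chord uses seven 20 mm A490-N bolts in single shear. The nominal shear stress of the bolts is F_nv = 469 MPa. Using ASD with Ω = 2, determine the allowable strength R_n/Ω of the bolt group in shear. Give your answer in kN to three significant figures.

A_b = π × 20² / 4 = 314.2 mm².
R_n = F_nv · A_b · n · n_s = 469 × 314.2 × 7 × 1 / 1000 = 1031 kN.
Allowable strength R_n/Ω = 1031 / 2 = 516 kN.

516 kN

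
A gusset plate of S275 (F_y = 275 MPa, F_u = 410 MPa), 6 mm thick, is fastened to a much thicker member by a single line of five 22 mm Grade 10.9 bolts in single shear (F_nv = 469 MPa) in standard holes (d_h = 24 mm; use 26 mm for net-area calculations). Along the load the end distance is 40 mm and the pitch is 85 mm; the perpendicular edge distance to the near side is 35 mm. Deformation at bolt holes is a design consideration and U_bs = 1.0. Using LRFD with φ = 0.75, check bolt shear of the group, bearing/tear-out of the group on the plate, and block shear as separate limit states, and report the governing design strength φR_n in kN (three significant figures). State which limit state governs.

Bolt shear: A_b = π·22²/4 = 380.1 mm²; R_n = 469 × 380.1 × 5 × 1 / 1000 = 891.4 kN → 0.75 × 891.4 = 669 kN.
Bearing: edge l_c = 28, r_n = 82.66 kN; interior l_c = 61, r_n = 129.9 kN; R_n = 82.66 + 4·129.9 = 602.2 kN → 452 kN.
Block shear: A_gv = 2280, A_nv = 1578, A_nt = 132 mm²; R_n = min(0.6F_uA_nv, 0.6F_yA_gv) + U_bs·F_u·A_nt = 430.3 kN → 323 kN.
Block shear governs: 323 kN.

323 kN (block shear governs)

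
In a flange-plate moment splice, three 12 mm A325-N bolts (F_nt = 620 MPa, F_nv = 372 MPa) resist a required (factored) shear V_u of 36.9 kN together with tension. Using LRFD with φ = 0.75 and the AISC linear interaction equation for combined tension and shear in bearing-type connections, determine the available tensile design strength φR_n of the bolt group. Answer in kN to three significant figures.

A_b = π·12²/4 = 113.1 mm²; f_rv = 36.9 × 1000 / (3 × 113.1) = 108.8 MPa.
F'_nt = 1.3 F_nt − (F_nt / φF_nv) f_rv = 1.3·620 − (620/(0.75·372))·108.8 = 564.3 MPa, capped at F_nt → F'_nt = 564.3 MPa.
R_n = F'_nt · A_b · n = 564.3 × 113.1 × 3 / 1000 = 191.5 kN.
Design strength φR_n = 0.75 × 191.5 = 144 kN.

144 kN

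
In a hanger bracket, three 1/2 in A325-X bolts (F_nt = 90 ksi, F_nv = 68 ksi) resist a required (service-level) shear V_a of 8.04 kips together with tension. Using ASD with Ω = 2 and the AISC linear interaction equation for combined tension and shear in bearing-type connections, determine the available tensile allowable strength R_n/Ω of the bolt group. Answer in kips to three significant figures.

A_b = π·0.5²/4 = 0.1963 in²; f_rv = 8.04 / (3 × 0.1963) = 13.65 ksi.
F'_nt = 1.3 F_nt − (Ω F_nt / F_nv) f_rv = 1.3·90 − (2·90/68)·13.65 = 80.87 ksi, capped at F_nt → F'_nt = 80.87 ksi.
R_n = F'_nt · A_b · n = 80.87 × 0.1963 × 3 = 47.64 kips.
Allowable strength R_n/Ω = 47.64 / 2 = 23.8 kips.

23.8 kips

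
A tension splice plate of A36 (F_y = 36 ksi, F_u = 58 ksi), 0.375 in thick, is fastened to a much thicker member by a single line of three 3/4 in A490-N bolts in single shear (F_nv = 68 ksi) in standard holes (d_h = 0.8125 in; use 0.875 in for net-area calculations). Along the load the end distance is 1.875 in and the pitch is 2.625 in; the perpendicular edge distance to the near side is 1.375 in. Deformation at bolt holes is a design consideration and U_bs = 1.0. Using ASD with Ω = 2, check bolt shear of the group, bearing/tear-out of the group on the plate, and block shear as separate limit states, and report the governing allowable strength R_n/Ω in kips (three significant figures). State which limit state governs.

39.1 kips (block shear governs)

Bolt shear: A_b = π·0.75²/4 = 0.4418 in²; R_n = 68 × 0.4418 × 3 × 1 = 90.12 kips → 90.12 / 2 = 45.1 kips.
Bearing: edge l_c = 1.469, r_n = 38.33 kips; interior l_c = 1.812, r_n = 39.15 kips; R_n = 38.33 + 2·39.15 = 116.6 kips → 58.3 kips.
Block shear: A_gv = 2.672, A_nv = 1.852, A_nt = 0.3516 in²; R_n = min(0.6F_uA_nv, 0.6F_yA_gv) + U_bs·F_u·A_nt = 78.1 kips → 39.1 kips.
Block shear governs: 39.1 kips.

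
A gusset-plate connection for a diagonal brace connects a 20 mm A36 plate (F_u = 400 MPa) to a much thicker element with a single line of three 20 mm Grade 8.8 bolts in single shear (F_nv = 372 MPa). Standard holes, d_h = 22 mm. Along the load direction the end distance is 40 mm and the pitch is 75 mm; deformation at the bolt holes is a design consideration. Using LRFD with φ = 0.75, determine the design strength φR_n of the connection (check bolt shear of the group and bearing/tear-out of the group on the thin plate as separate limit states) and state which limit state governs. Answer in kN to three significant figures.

Bolt shear: A_b = π·20²/4 = 314.2 mm²; R_n = 372 × 314.2 × 3 × 1 / 1000 = 350.6 kN → 0.75 × 350.6 = 263 kN.
Bearing (1.2 l_c t F_u ≤ 2.4 d t F_u): upper limit = 2.4·20·20·400 / 1000 = 384 kN.
  Edge l_c = 40 − 22/2 = 29 → r_n = 278.4 kN; interior l_c = 75 − 22 = 53 → r_n = 384 kN.
  R_n,bearing = 1·278.4 + 2·384 = 1046 kN → 0.75 × 1046 = 785 kN.
Bolt shear governs: 263 kN.

263 kN (bolt shear governs)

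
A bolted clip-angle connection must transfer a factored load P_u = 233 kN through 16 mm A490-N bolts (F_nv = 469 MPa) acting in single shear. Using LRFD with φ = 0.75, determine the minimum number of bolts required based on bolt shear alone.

A_b = π·16²/4 = 201.1 mm².
Per-bolt design strength φR_n = 0.75 × 469 × 201.1 × 1 / 1000 = 70.72 kN.
n ≥ 233 / 70.72 = 3.295 → use 4 bolts.

4 bolts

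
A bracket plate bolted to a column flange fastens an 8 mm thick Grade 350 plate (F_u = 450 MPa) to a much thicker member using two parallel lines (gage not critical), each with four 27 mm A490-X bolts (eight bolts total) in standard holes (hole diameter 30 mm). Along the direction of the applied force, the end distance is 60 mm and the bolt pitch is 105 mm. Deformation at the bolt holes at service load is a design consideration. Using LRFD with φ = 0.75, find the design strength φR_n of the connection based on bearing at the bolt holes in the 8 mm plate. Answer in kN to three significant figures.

Per bolt r_n = 1.2 l_c t F_u ≤ 2.4 d t F_u; upper limit = 2.4 × 27 × 8 × 450 / 1000 = 233.3 kN.
Edge bolt: l_c = 60 − 30/2 = 45 mm → 1.2 × 45 × 8 × 450 / 1000 = 194.4 → r_n = 194.4 kN.
Interior bolts: l_c = 105 − 30 = 75 mm → 1.2 × 75 × 8 × 450 / 1000 = 324 → r_n = 233.3 kN.
R_n = 2 × 194.4 + 6 × 233.3 = 1788 kN.
Design strength φR_n = 0.75 × 1788 = 1340 kN.

1340 kN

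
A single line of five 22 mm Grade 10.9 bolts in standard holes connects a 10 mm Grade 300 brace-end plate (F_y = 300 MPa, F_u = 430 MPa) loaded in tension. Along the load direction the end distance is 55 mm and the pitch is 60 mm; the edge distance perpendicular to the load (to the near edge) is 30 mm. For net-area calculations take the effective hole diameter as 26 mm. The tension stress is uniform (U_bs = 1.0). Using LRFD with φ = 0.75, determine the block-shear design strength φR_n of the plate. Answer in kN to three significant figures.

Shear plane L_v = 55 + 4·60 = 295 mm; A_gv = 295 × 10 = 2950 mm².
A_nv = (295 − 4.5·26) × 10 = 1780 mm².
A_nt = (30 − 0.5·26) × 10 = 170 mm².
0.6 F_u A_nv = 459.2 kN; 0.6 F_y A_gv = 531 kN → shear rupture governs the shear term.
R_n = 459.2 + 1.0 × 430 × 170 / 1000 = 532.3 kN.
Design strength φR_n = 0.75 × 532.3 = 399 kN.

399 kN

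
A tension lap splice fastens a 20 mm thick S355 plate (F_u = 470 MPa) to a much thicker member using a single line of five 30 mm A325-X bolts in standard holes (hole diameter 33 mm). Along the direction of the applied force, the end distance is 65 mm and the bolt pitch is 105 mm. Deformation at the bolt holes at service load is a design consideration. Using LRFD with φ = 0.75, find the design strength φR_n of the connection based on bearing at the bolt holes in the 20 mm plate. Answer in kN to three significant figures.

Per bolt r_n = 1.2 l_c t F_u ≤ 2.4 d t F_u; upper limit = 2.4 × 30 × 20 × 470 / 1000 = 676.8 kN.
Edge bolt: l_c = 65 − 33/2 = 48.5 mm → 1.2 × 48.5 × 20 × 470 / 1000 = 547.1 → r_n = 547.1 kN.
Interior bolts: l_c = 105 − 33 = 72 mm → 1.2 × 72 × 20 × 470 / 1000 = 812.2 → r_n = 676.8 kN.
R_n = 1 × 547.1 + 4 × 676.8 = 3254 kN.
Design strength φR_n = 0.75 × 3254 = 2440 kN.

2440 kN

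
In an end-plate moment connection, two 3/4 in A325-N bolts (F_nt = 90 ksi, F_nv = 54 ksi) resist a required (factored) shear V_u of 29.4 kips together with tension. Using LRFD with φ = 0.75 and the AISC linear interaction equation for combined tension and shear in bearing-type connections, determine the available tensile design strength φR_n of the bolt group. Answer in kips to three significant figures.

A_b = π·0.75²/4 = 0.4418 in²; f_rv = 29.4 / (2 × 0.4418) = 33.27 ksi.
F'_nt = 1.3 F_nt − (F_nt / φF_nv) f_rv = 1.3·90 − (90/(0.75·54))·33.27 = 43.06 ksi, capped at F_nt → F'_nt = 43.06 ksi.
R_n = F'_nt · A_b · n = 43.06 × 0.4418 × 2 = 38.04 kips.
Design strength φR_n = 0.75 × 38.04 = 28.5 kips.

28.5 kips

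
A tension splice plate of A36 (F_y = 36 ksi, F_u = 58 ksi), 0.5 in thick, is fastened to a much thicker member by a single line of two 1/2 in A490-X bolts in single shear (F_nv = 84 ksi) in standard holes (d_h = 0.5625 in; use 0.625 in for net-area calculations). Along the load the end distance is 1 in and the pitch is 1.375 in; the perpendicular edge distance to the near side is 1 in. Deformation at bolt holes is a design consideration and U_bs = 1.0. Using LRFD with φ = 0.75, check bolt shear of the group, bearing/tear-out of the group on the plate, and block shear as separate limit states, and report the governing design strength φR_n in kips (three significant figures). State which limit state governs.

Bolt shear: A_b = π·0.5²/4 = 0.1963 in²; R_n = 84 × 0.1963 × 2 × 1 = 32.99 kips → 0.75 × 32.99 = 24.7 kips.
Bearing: edge l_c = 0.7188, r_n = 25.01 kips; interior l_c = 0.8125, r_n = 28.27 kips; R_n = 25.01 + 1·28.27 = 53.29 kips → 40 kips.
Block shear: A_gv = 1.188, A_nv = 0.7188, A_nt = 0.3438 in²; R_n = min(0.6F_uA_nv, 0.6F_yA_gv) + U_bs·F_u·A_nt = 44.95 kips → 33.7 kips.
Bolt shear governs: 24.7 kips.

24.7 kips (bolt shear governs)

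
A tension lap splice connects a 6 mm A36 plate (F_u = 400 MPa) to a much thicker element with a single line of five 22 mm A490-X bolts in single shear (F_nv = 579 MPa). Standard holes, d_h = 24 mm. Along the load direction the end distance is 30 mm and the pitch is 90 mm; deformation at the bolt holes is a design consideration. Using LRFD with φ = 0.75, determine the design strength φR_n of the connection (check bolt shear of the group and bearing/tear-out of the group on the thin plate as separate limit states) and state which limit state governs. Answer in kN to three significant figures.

419 kN (bearing governs)

Bolt shear: A_b = π·22²/4 = 380.1 mm²; R_n = 579 × 380.1 × 5 × 1 / 1000 = 1100 kN → 0.75 × 1100 = 825 kN.
Bearing (1.2 l_c t F_u ≤ 2.4 d t F_u): upper limit = 2.4·22·6·400 / 1000 = 126.7 kN.
  Edge l_c = 30 − 24/2 = 18 → r_n = 51.84 kN; interior l_c = 90 − 24 = 66 → r_n = 126.7 kN.
  R_n,bearing = 1·51.84 + 4·126.7 = 558.7 kN → 0.75 × 558.7 = 419 kN.
Bearing governs: 419 kN.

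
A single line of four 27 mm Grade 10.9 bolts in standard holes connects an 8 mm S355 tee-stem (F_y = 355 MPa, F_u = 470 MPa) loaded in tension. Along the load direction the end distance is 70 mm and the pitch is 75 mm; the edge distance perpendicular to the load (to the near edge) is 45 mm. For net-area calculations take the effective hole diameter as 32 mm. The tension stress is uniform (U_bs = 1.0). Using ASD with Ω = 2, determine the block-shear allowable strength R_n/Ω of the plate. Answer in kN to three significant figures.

Shear plane L_v = 70 + 3·75 = 295 mm; A_gv = 295 × 8 = 2360 mm².
A_nv = (295 − 3.5·32) × 8 = 1464 mm².
A_nt = (45 − 0.5·32) × 8 = 232 mm².
0.6 F_u A_nv = 412.8 kN; 0.6 F_y A_gv = 502.7 kN → shear rupture governs the shear term.
R_n = 412.8 + 1.0 × 470 × 232 / 1000 = 521.9 kN.
Allowable strength R_n/Ω = 521.9 / 2 = 261 kN.

261 kN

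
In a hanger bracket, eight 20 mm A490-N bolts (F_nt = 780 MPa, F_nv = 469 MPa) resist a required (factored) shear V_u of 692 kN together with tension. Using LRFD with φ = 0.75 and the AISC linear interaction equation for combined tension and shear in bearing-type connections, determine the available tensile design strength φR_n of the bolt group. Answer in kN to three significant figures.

760 kN

A_b = π·20²/4 = 314.2 mm²; f_rv = 692 × 1000 / (8 × 314.2) = 275.3 MPa.
F'_nt = 1.3 F_nt − (F_nt / φF_nv) f_rv = 1.3·780 − (780/(0.75·469))·275.3 = 403.4 MPa, capped at F_nt → F'_nt = 403.4 MPa.
R_n = F'_nt · A_b · n = 403.4 × 314.2 × 8 / 1000 = 1014 kN.
Design strength φR_n = 0.75 × 1014 = 760 kN.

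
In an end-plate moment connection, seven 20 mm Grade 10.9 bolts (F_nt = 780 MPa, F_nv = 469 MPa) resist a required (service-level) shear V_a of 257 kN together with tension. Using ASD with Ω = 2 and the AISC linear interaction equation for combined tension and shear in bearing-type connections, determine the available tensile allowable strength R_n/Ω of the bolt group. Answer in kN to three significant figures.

688 kN

A_b = π·20²/4 = 314.2 mm²; f_rv = 257 × 1000 / (7 × 314.2) = 116.9 MPa.
F'_nt = 1.3 F_nt − (Ω F_nt / F_nv) f_rv = 1.3·780 − (2·780/469)·116.9 = 625.3 MPa, capped at F_nt → F'_nt = 625.3 MPa.
R_n = F'_nt · A_b · n = 625.3 × 314.2 × 7 / 1000 = 1375 kN.
Allowable strength R_n/Ω = 1375 / 2 = 688 kN.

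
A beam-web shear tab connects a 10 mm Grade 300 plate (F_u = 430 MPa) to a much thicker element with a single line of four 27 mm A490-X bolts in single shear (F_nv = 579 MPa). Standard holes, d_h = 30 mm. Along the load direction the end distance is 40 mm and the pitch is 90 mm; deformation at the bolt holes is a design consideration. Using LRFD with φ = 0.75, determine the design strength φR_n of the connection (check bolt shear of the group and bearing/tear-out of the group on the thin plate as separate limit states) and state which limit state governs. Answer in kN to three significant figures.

724 kN (bearing governs)

Bolt shear: A_b = π·27²/4 = 572.6 mm²; R_n = 579 × 572.6 × 4 × 1 / 1000 = 1326 kN → 0.75 × 1326 = 995 kN.
Bearing (1.2 l_c t F_u ≤ 2.4 d t F_u): upper limit = 2.4·27·10·430 / 1000 = 278.6 kN.
  Edge l_c = 40 − 30/2 = 25 → r_n = 129 kN; interior l_c = 90 − 30 = 60 → r_n = 278.6 kN.
  R_n,bearing = 1·129 + 3·278.6 = 964.9 kN → 0.75 × 964.9 = 724 kN.
Bearing governs: 724 kN.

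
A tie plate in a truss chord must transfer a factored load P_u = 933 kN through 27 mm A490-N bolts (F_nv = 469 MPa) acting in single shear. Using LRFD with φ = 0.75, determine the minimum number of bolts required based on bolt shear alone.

A_b = π·27²/4 = 572.6 mm².
Per-bolt design strength φR_n = 0.75 × 469 × 572.6 × 1 / 1000 = 201.4 kN.
n ≥ 933 / 201.4 = 4.633 → use 5 bolts.

5 bolts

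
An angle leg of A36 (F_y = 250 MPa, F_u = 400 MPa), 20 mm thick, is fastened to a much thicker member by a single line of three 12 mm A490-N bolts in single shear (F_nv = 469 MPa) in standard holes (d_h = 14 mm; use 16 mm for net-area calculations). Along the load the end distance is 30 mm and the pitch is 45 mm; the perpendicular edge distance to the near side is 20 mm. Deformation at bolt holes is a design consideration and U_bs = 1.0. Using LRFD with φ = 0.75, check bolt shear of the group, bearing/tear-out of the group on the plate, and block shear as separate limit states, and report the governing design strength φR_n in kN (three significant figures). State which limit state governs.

Bolt shear: A_b = π·12²/4 = 113.1 mm²; R_n = 469 × 113.1 × 3 × 1 / 1000 = 159.1 kN → 0.75 × 159.1 = 119 kN.
Bearing: edge l_c = 23, r_n = 220.8 kN; interior l_c = 31, r_n = 230.4 kN; R_n = 220.8 + 2·230.4 = 681.6 kN → 511 kN.
Block shear: A_gv = 2400, A_nv = 1600, A_nt = 240 mm²; R_n = min(0.6F_uA_nv, 0.6F_yA_gv) + U_bs·F_u·A_nt = 456 kN → 342 kN.
Bolt shear governs: 119 kN.

119 kN (bolt shear governs)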